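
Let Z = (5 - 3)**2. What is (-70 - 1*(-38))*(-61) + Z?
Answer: 1956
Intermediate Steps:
Z = 4 (Z = 2**2 = 4)
(-70 - 1*(-38))*(-61) + Z = (-70 - 1*(-38))*(-61) + 4 = (-70 + 38)*(-61) + 4 = -32*(-61) + 4 = 1952 + 4 = 1956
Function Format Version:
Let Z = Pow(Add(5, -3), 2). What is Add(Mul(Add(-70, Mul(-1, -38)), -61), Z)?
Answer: 1956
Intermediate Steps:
Z = 4 (Z = Pow(2, 2) = 4)
Add(Mul(Add(-70, Mul(-1, -38)), -61), Z) = Add(Mul(Add(-70, Mul(-1, -38)), -61), 4) = Add(Mul(Add(-70, 38), -61), 4) = Add(Mul(-32, -61), 4) = Add(1952, 4) = 1956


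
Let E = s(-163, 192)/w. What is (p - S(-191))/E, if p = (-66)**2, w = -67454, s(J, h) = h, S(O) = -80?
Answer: -37403243/24 ≈ -1.5585e+6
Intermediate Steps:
p = 4356
E = -96/33727 (E = 192/(-67454) = 192*(-1/67454) = -96/33727 ≈ -0.0028464)
(p - S(-191))/E = (4356 - 1*(-80))/(-96/33727) = (4356 + 80)*(-33727/96) = 4436*(-33727/96) = -37403243/24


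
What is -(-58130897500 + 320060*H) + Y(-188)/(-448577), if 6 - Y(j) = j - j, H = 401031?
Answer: -31500460512955726/448577 ≈ -7.0223e+10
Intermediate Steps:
Y(j) = 6 (Y(j) = 6 - (j - j) = 6 - 1*0 = 6 + 0 = 6)
-(-58130897500 + 320060*H) + Y(-188)/(-448577) = -320060/(1/(-181625 + 401031)) + 6/(-448577) = -320060/(1/219406) + 6*(-1/448577) = -320060/1/219406 - 6/448577 = -320060*219406 - 6/448577 = -70223084360 - 6/448577 = -31500460512955726/448577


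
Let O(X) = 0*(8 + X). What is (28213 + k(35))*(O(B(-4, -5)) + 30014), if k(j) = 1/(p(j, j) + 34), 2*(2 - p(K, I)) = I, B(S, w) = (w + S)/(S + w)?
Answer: 31331104362/37 ≈ 8.4679e+8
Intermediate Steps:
B(S, w) = 1 (B(S, w) = (S + w)/(S + w) = 1)
p(K, I) = 2 - I/2
k(j) = 1/(36 - j/2) (k(j) = 1/((2 - j/2) + 34) = 1/(36 - j/2))
O(X) = 0
(28213 + k(35))*(O(B(-4, -5)) + 30014) = (28213 - 2/(-72 + 35))*(0 + 30014) = (28213 - 2/(-37))*30014 = (28213 - 2*(-1/37))*30014 = (28213 + 2/37)*30014 = (1043883/37)*30014 = 31331104362/37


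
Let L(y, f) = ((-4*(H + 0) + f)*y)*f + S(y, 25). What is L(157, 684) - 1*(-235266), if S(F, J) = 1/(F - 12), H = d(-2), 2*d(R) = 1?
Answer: 10653712891/145 ≈ 7.3474e+7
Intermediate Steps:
d(R) = ½ (d(R) = (½)*1 = ½)
H = ½ ≈ 0.50000
S(F, J) = 1/(-12 + F)
L(y, f) = 1/(-12 + y) + f*y*(-2 + f) (L(y, f) = ((-4*(½ + 0) + f)*y)*f + 1/(-12 + y) = ((-4*½ + f)*y)*f + 1/(-12 + y) = ((-2 + f)*y)*f + 1/(-12 + y) = (y*(-2 + f))*f + 1/(-12 + y) = f*y*(-2 + f) + 1/(-12 + y) = 1/(-12 + y) + f*y*(-2 + f))
L(157, 684) - 1*(-235266) = (1 + 684*157*(-12 + 157)*(-2 + 684))/(-12 + 157) - 1*(-235266) = (1 + 684*157*145*682)/145 + 235266 = (1 + 10619599320)/145 + 235266 = (1/145)*10619599321 + 235266 = 10619599321/145 + 235266 = 10653712891/145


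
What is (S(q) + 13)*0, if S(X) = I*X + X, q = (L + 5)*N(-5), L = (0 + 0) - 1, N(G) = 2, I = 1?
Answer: 0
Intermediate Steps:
L = -1 (L = 0 - 1 = -1)
q = 8 (q = (-1 + 5)*2 = 4*2 = 8)
S(X) = 2*X (S(X) = 1*X + X = X + X = 2*X)
(S(q) + 13)*0 = (2*8 + 13)*0 = (16 + 13)*0 = 29*0 = 0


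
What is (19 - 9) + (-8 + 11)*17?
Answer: 61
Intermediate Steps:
(19 - 9) + (-8 + 11)*17 = 10 + 3*17 = 10 + 51 = 61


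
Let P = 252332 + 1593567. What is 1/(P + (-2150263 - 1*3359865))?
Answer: -1/3664229 ≈ -2.7291e-7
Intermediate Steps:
P = 1845899
1/(P + (-2150263 - 1*3359865)) = 1/(1845899 + (-2150263 - 1*3359865)) = 1/(1845899 + (-2150263 - 3359865)) = 1/(1845899 - 5510128) = 1/(-3664229) = -1/3664229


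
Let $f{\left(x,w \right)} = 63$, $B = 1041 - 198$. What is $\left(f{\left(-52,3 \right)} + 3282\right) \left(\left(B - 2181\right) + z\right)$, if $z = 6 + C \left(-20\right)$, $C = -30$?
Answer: $-2448540$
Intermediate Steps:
$B = 843$ ($B = 1041 - 198 = 843$)
$z = 606$ ($z = 6 - -600 = 6 + 600 = 606$)
$\left(f{\left(-52,3 \right)} + 3282\right) \left(\left(B - 2181\right) + z\right) = \left(63 + 3282\right) \left(\left(843 - 2181\right) + 606\right) = 3345 \left(-1338 + 606\right) = 3345 \left(-732\right) = -2448540$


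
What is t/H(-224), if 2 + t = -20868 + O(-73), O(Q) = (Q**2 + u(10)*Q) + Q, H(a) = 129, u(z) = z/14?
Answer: -109663/903 ≈ -121.44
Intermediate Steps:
u(z) = z/14 (u(z) = z*(1/14) = z/14)
O(Q) = Q**2 + 12*Q/7 (O(Q) = (Q**2 + ((1/14)*10)*Q) + Q = (Q**2 + 5*Q/7) + Q = Q**2 + 12*Q/7)
t = -109663/7 (t = -2 + (-20868 + (1/7)*(-73)*(12 + 7*(-73))) = -2 + (-20868 + (1/7)*(-73)*(12 - 511)) = -2 + (-20868 + (1/7)*(-73)*(-499)) = -2 + (-20868 + 36427/7) = -2 - 109649/7 = -109663/7 ≈ -15666.)
t/H(-224) = -109663/7/129 = -109663/7*1/129 = -109663/903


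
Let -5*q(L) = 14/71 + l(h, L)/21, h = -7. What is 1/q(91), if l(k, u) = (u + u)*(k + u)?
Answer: -355/51702 ≈ -0.0068663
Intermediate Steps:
l(k, u) = 2*u*(k + u) (l(k, u) = (2*u)*(k + u) = 2*u*(k + u))
q(L) = -14/355 - 2*L*(-7 + L)/105 (q(L) = -(14/71 + (2*L*(-7 + L))/21)/5 = -(14*(1/71) + (2*L*(-7 + L))*(1/21))/5 = -(14/71 + 2*L*(-7 + L)/21)/5 = -14/355 - 2*L*(-7 + L)/105)
1/q(91) = 1/(-14/355 - 2/105*91*(-7 + 91)) = 1/(-14/355 - 2/105*91*84) = 1/(-14/355 - 728/5) = 1/(-51702/355) = -355/51702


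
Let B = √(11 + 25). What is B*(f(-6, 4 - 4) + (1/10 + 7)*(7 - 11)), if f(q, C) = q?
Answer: -1032/5 ≈ -206.40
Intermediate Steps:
B = 6 (B = √36 = 6)
B*(f(-6, 4 - 4) + (1/10 + 7)*(7 - 11)) = 6*(-6 + (1/10 + 7)*(7 - 11)) = 6*(-6 + (⅒ + 7)*(-4)) = 6*(-6 + (71/10)*(-4)) = 6*(-6 - 142/5) = 6*(-172/5) = -1032/5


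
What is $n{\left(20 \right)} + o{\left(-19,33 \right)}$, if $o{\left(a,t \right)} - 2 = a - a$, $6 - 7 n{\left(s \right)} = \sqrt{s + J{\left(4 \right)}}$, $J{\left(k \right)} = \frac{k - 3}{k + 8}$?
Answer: $\frac{20}{7} - \frac{\sqrt{723}}{42} \approx 2.2169$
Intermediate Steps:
$J{\left(k \right)} = \frac{-3 + k}{8 + k}$
$n{\left(s \right)} = \frac{6}{7} - \frac{\sqrt{\frac{1}{12} + s}}{7}$ ($n{\left(s \right)} = \frac{6}{7} - \frac{\sqrt{s + \frac{-3 + 4}{8 + 4}}}{7} = \frac{6}{7} - \frac{\sqrt{s + \frac{1}{12} \cdot 1}}{7} = \frac{6}{7} - \frac{\sqrt{s + \frac{1}{12}}}{7} = \frac{6}{7} - \frac{\sqrt{\frac{1}{12} + s}}{7}$)
$o{\left(a,t \right)} = 2$ ($o{\left(a,t \right)} = 2 + \left(a - a\right) = 2 + 0 = 2$)
$n{\left(20 \right)} + o{\left(-19,33 \right)} = \left(\frac{6}{7} - \frac{\sqrt{3 + 36 \cdot 20}}{42}\right) + 2 = \left(\frac{6}{7} - \frac{\sqrt{3 + 720}}{42}\right) + 2 = \left(\frac{6}{7} - \frac{\sqrt{723}}{42}\right) + 2 = \frac{20}{7} - \frac{\sqrt{723}}{42}$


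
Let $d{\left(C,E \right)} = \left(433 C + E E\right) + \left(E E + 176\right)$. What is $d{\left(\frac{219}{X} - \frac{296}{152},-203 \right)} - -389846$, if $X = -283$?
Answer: $\frac{2533974224}{5377} \approx 4.7126 \cdot 10^{5}$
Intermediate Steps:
$d{\left(C,E \right)} = 176 + 2 E^{2} + 433 C$ ($d{\left(C,E \right)} = \left(433 C + E^{2}\right) + \left(E^{2} + 176\right) = \left(E^{2} + 433 C\right) + \left(176 + E^{2}\right) = 176 + 2 E^{2} + 433 C$)
$d{\left(\frac{219}{X} - \frac{296}{152},-203 \right)} - -389846 = \left(176 + 2 \left(-203\right)^{2} + 433 \left(\frac{219}{-283} - \frac{296}{152}\right)\right) - -389846 = \left(176 + 2 \cdot 41209 + 433 \left(219 \left(- \frac{1}{283}\right) - \frac{37}{19}\right)\right) + 389846 = \left(176 + 82418 + 433 \left(- \frac{219}{283} - \frac{37}{19}\right)\right) + 389846 = \left(176 + 82418 + 433 \left(- \frac{14632}{5377}\right)\right) + 389846 = \left(176 + 82418 - \frac{6335656}{5377}\right) + 389846 = \frac{437772282}{5377} + 389846 = \frac{2533974224}{5377}$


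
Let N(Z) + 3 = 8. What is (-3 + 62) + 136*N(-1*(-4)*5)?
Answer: 739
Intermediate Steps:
N(Z) = 5 (N(Z) = -3 + 8 = 5)
(-3 + 62) + 136*N(-1*(-4)*5) = (-3 + 62) + 136*5 = 59 + 680 = 739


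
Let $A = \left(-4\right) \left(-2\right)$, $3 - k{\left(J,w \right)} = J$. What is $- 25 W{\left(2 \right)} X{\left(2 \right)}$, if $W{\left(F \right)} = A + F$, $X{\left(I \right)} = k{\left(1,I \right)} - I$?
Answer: $0$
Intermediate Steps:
$k{\left(J,w \right)} = 3 - J$
$X{\left(I \right)} = 2 - I$ ($X{\left(I \right)} = \left(3 - 1\right) - I = 2 - I$)
$A = 8$
$W{\left(F \right)} = 8 + F$
$- 25 W{\left(2 \right)} X{\left(2 \right)} = - 25 \left(8 + 2\right) \left(2 - 2\right) = \left(-25\right) 10 \left(2 - 2\right) = \left(-250\right) 0 = 0$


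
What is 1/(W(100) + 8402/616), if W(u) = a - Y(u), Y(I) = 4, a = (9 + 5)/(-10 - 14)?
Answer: 231/2092 ≈ 0.11042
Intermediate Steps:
a = -7/12 (a = 14/(-24) = 14*(-1/24) = -7/12 ≈ -0.58333)
W(u) = -55/12 (W(u) = -7/12 - 1*4 = -7/12 - 4 = -55/12)
1/(W(100) + 8402/616) = 1/(-55/12 + 8402/616) = 1/(-55/12 + 8402*(1/616)) = 1/(-55/12 + 4201/308) = 1/(2092/231) = 231/2092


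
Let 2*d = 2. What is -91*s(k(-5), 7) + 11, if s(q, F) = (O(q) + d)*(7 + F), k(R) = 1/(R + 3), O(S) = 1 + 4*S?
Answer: 11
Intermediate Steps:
k(R) = 1/(3 + R)
d = 1 (d = (1/2)*2 = 1)
s(q, F) = (2 + 4*q)*(7 + F) (s(q, F) = ((1 + 4*q) + 1)*(7 + F) = (2 + 4*q)*(7 + F))
-91*s(k(-5), 7) + 11 = -91*(14 + 7 + 28/(3 - 5) + 7*(1 + 4/(3 - 5))) + 11 = -91*(14 + 7 + 28/(-2) + 7*(1 + 4/(-2))) + 11 = -91*(14 + 7 + 28*(-1/2) + 7*(1 + 4*(-1/2))) + 11 = -91*(14 + 7 - 14 + 7*(1 - 2)) + 11 = -91*(14 + 7 - 14 + 7*(-1)) + 11 = -91*(14 + 7 - 14 - 7) + 11 = -91*0 + 11 = 0 + 11 = 11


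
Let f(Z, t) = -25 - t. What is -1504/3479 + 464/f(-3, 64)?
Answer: -1748112/309631 ≈ -5.6458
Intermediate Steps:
-1504/3479 + 464/f(-3, 64) = -1504/3479 + 464/(-25 - 1*64) = -1504*1/3479 + 464/(-25 - 64) = -1504/3479 + 464/(-89) = -1504/3479 + 464*(-1/89) = -1504/3479 - 464/89 = -1748112/309631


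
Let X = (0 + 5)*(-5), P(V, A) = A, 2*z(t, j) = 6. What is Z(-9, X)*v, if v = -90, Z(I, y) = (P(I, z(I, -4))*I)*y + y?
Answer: -58500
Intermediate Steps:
z(t, j) = 3 (z(t, j) = (½)*6 = 3)
X = -25 (X = 5*(-5) = -25)
Z(I, y) = y + 3*I*y (Z(I, y) = (3*I)*y + y = 3*I*y + y = y + 3*I*y)
Z(-9, X)*v = -25*(1 + 3*(-9))*(-90) = -25*(1 - 27)*(-90) = -25*(-26)*(-90) = 650*(-90) = -58500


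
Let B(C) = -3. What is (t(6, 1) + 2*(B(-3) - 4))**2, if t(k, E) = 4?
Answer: 100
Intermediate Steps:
(t(6, 1) + 2*(B(-3) - 4))**2 = (4 + 2*(-3 - 4))**2 = (4 + 2*(-7))**2 = (4 - 14)**2 = (-10)**2 = 100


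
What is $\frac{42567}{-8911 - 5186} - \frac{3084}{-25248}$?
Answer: $- \frac{28646013}{9886696} \approx -2.8974$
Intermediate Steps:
$\frac{42567}{-8911 - 5186} - \frac{3084}{-25248} = \frac{42567}{-14097} - - \frac{257}{2104} = 42567 \left(- \frac{1}{14097}\right) + \frac{257}{2104} = - \frac{14189}{4699} + \frac{257}{2104} = - \frac{28646013}{9886696}$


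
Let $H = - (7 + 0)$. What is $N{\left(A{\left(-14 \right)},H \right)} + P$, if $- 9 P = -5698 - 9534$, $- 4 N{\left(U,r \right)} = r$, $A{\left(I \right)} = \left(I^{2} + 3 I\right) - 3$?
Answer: $\frac{60991}{36} \approx 1694.2$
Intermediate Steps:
$A{\left(I \right)} = -3 + I^{2} + 3 I$
$H = -7$ ($H = \left(-1\right) 7 = -7$)
$N{\left(U,r \right)} = - \frac{r}{4}$
$P = \frac{15232}{9}$ ($P = - \frac{-5698 - 9534}{9} = \left(- \frac{1}{9}\right) \left(-15232\right) = \frac{15232}{9} \approx 1692.4$)
$N{\left(A{\left(-14 \right)},H \right)} + P = \left(- \frac{1}{4}\right) \left(-7\right) + \frac{15232}{9} = \frac{7}{4} + \frac{15232}{9} = \frac{60991}{36}$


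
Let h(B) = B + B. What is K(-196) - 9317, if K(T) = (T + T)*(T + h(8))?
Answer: 61243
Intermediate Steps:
h(B) = 2*B
K(T) = 2*T*(16 + T) (K(T) = (T + T)*(T + 2*8) = (2*T)*(T + 16) = (2*T)*(16 + T) = 2*T*(16 + T))
K(-196) - 9317 = 2*(-196)*(16 - 196) - 9317 = 2*(-196)*(-180) - 9317 = 70560 - 9317 = 61243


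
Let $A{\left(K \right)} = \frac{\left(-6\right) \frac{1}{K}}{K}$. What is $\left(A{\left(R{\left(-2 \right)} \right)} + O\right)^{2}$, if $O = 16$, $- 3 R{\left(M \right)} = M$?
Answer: $\frac{25}{4} \approx 6.25$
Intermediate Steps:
$R{\left(M \right)} = - \frac{M}{3}$
$A{\left(K \right)} = - \frac{6}{K^{2}}$
$\left(A{\left(R{\left(-2 \right)} \right)} + O\right)^{2} = \left(- \frac{6}{\frac{4}{9}} + 16\right)^{2} = \left(\left(-6\right) \frac{9}{4} + 16\right)^{2} = \left(- \frac{27}{2} + 16\right)^{2} = \left(\frac{5}{2}\right)^{2} = \frac{25}{4}$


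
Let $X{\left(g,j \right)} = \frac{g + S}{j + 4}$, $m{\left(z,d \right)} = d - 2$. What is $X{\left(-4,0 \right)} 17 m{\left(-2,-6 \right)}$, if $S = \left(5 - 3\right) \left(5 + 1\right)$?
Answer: $-272$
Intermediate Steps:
$m{\left(z,d \right)} = -2 + d$
$S = 12$ ($S = 2 \cdot 6 = 12$)
$X{\left(g,j \right)} = \frac{12 + g}{4 + j}$ ($X{\left(g,j \right)} = \frac{g + 12}{j + 4} = \frac{12 + g}{4 + j}$)
$X{\left(-4,0 \right)} 17 m{\left(-2,-6 \right)} = \frac{12 - 4}{4 + 0} \cdot 17 \left(-2 - 6\right) = \frac{1}{4} \cdot 8 \cdot 17 \left(-8\right) = 2 \cdot 17 \left(-8\right) = 34 \left(-8\right) = -272$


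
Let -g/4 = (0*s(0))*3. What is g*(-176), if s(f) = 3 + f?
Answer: 0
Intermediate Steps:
g = 0 (g = -4*0*(3 + 0)*3 = -4*0*3*3 = -0*3 = -4*0 = 0)
g*(-176) = 0*(-176) = 0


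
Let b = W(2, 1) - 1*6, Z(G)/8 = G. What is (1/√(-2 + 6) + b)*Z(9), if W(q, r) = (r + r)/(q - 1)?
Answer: -252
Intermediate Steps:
Z(G) = 8*G
W(q, r) = 2*r/(-1 + q) (W(q, r) = (2*r)/(-1 + q) = 2*r/(-1 + q))
b = -4 (b = 2*1/(-1 + 2) - 1*6 = 2*1/1 - 6 = 2*1*1 - 6 = 2 - 6 = -4)
(1/√(-2 + 6) + b)*Z(9) = (1/√(-2 + 6) - 4)*(8*9) = (1/√4 - 4)*72 = (1/2 - 4)*72 = (1*(½) - 4)*72 = (½ - 4)*72 = -7/2*72 = -252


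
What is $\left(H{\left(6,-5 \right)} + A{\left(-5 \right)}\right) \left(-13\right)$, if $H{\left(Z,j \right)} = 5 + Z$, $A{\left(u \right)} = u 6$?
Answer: $247$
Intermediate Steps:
$A{\left(u \right)} = 6 u$
$\left(H{\left(6,-5 \right)} + A{\left(-5 \right)}\right) \left(-13\right) = \left(\left(5 + 6\right) + 6 \left(-5\right)\right) \left(-13\right) = \left(11 - 30\right) \left(-13\right) = \left(-19\right) \left(-13\right) = 247$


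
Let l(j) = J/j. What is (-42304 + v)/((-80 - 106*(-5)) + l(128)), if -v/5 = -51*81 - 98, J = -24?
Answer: -112848/2399 ≈ -47.040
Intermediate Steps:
l(j) = -24/j
v = 21145 (v = -5*(-51*81 - 98) = -5*(-4131 - 98) = -5*(-4229) = 21145)
(-42304 + v)/((-80 - 106*(-5)) + l(128)) = (-42304 + 21145)/((-80 - 106*(-5)) - 24/128) = -21159/((-80 + 530) - 24*1/128) = -21159/(450 - 3/16) = -21159/7197/16 = -21159*16/7197 = -112848/2399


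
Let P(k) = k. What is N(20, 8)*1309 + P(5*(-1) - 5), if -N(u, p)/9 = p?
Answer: -94258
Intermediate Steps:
N(u, p) = -9*p
N(20, 8)*1309 + P(5*(-1) - 5) = -9*8*1309 + (5*(-1) - 5) = -72*1309 + (-5 - 5) = -94248 - 10 = -94258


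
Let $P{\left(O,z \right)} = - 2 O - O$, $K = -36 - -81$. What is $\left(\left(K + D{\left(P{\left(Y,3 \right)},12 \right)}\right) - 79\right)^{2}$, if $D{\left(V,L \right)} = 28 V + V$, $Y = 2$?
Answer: $43264$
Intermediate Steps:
$K = 45$ ($K = -36 + 81 = 45$)
$P{\left(O,z \right)} = - 3 O$
$D{\left(V,L \right)} = 29 V$
$\left(\left(K + D{\left(P{\left(Y,3 \right)},12 \right)}\right) - 79\right)^{2} = \left(\left(45 + 29 \left(\left(-3\right) 2\right)\right) - 79\right)^{2} = \left(\left(45 + 29 \left(-6\right)\right) - 79\right)^{2} = \left(\left(45 - 174\right) - 79\right)^{2} = \left(-129 - 79\right)^{2} = \left(-208\right)^{2} = 43264$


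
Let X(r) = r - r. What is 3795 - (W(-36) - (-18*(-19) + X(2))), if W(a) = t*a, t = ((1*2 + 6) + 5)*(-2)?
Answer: 3201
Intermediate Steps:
X(r) = 0
t = -26 (t = ((2 + 6) + 5)*(-2) = (8 + 5)*(-2) = 13*(-2) = -26)
W(a) = -26*a
3795 - (W(-36) - (-18*(-19) + X(2))) = 3795 - (-26*(-36) - (-18*(-19) + 0)) = 3795 - (936 - (342 + 0)) = 3795 - (936 - 1*342) = 3795 - (936 - 342) = 3795 - 1*594 = 3795 - 594 = 3201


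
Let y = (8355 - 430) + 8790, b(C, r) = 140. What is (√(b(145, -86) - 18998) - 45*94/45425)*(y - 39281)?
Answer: 19090836/9085 - 22566*I*√18858 ≈ 2101.4 - 3.0989e+6*I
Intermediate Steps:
y = 16715 (y = 7925 + 8790 = 16715)
(√(b(145, -86) - 18998) - 45*94/45425)*(y - 39281) = (√(140 - 18998) - 45*94/45425)*(16715 - 39281) = (√(-18858) - 4230*1/45425)*(-22566) = (I*√18858 - 846/9085)*(-22566) = (-846/9085 + I*√18858)*(-22566) = 19090836/9085 - 22566*I*√18858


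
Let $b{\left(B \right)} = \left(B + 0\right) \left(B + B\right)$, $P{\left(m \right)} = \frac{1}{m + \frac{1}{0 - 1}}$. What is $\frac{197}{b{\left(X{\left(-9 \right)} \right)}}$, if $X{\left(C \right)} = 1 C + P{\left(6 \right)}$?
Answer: $\frac{4925}{3872} \approx 1.272$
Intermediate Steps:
$P{\left(m \right)} = \frac{1}{-1 + m}$ ($P{\left(m \right)} = \frac{1}{m + \frac{1}{-1}} = \frac{1}{m - 1} = \frac{1}{-1 + m}$)
$X{\left(C \right)} = \frac{1}{5} + C$ ($X{\left(C \right)} = 1 C + \frac{1}{-1 + 6} = C + \frac{1}{5} = \frac{1}{5} + C$)
$b{\left(B \right)} = 2 B^{2}$ ($b{\left(B \right)} = B 2 B = 2 B^{2}$)
$\frac{197}{b{\left(X{\left(-9 \right)} \right)}} = \frac{197}{2 \left(\frac{1}{5} - 9\right)^{2}} = \frac{197}{2 \left(- \frac{44}{5}\right)^{2}} = \frac{197}{2 \cdot \frac{1936}{25}} = \frac{197}{\frac{3872}{25}} = 197 \cdot \frac{25}{3872} = \frac{4925}{3872}$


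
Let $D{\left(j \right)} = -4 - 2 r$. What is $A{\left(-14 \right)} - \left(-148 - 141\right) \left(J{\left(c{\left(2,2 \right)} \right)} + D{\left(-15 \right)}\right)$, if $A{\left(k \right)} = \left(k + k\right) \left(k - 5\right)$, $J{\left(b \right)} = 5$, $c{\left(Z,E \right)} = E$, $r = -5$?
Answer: $3711$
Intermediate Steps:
$D{\left(j \right)} = 6$ ($D{\left(j \right)} = -4 - -10 = -4 + 10 = 6$)
$A{\left(k \right)} = 2 k \left(-5 + k\right)$
$A{\left(-14 \right)} - \left(-148 - 141\right) \left(J{\left(c{\left(2,2 \right)} \right)} + D{\left(-15 \right)}\right) = 2 \left(-14\right) \left(-5 - 14\right) - \left(-148 - 141\right) \left(5 + 6\right) = 2 \left(-14\right) \left(-19\right) - \left(-289\right) 11 = 532 - -3179 = 532 + 3179 = 3711$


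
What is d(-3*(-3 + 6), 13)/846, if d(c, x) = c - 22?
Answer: -31/846 ≈ -0.036643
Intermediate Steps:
d(c, x) = -22 + c
d(-3*(-3 + 6), 13)/846 = (-22 - 3*(-3 + 6))/846 = (-22 - 3*3)*(1/846) = (-22 - 9)*(1/846) = -31*1/846 = -31/846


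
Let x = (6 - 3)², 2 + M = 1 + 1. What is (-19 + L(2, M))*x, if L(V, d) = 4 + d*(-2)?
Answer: -135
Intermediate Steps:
M = 0 (M = -2 + (1 + 1) = -2 + 2 = 0)
x = 9 (x = 3² = 9)
L(V, d) = 4 - 2*d
(-19 + L(2, M))*x = (-19 + (4 - 2*0))*9 = (-19 + (4 + 0))*9 = (-19 + 4)*9 = -15*9 = -135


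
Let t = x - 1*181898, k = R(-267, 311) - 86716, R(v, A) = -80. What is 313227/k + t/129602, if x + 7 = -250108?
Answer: -4338435889/624940844 ≈ -6.9422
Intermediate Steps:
k = -86796 (k = -80 - 86716 = -86796)
x = -250115 (x = -7 - 250108 = -250115)
t = -432013 (t = -250115 - 1*181898 = -250115 - 181898 = -432013)
313227/k + t/129602 = 313227/(-86796) - 432013/129602 = 313227*(-1/86796) - 432013*1/129602 = -34803/9644 - 432013/129602 = -4338435889/624940844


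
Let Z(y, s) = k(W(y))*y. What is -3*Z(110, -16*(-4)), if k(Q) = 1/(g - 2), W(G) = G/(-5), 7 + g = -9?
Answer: 55/3 ≈ 18.333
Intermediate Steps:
g = -16 (g = -7 - 9 = -16)
W(G) = -G/5 (W(G) = G*(-1/5) = -G/5)
k(Q) = -1/18 (k(Q) = 1/(-16 - 2) = 1/(-18) = -1/18)
Z(y, s) = -y/18
-3*Z(110, -16*(-4)) = -(-1)*110/6 = -3*(-55/9) = 55/3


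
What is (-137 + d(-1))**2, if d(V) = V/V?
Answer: 18496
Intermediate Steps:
d(V) = 1
(-137 + d(-1))**2 = (-137 + 1)**2 = (-136)**2 = 18496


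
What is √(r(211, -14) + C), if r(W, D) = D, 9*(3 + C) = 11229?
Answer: 2*√2769/3 ≈ 35.081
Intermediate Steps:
C = 3734/3 (C = -3 + (⅑)*11229 = -3 + 3743/3 = 3734/3 ≈ 1244.7)
√(r(211, -14) + C) = √(-14 + 3734/3) = √(3692/3) = 2*√2769/3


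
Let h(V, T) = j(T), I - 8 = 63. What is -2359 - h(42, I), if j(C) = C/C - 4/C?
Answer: -167556/71 ≈ -2359.9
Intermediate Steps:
I = 71 (I = 8 + 63 = 71)
j(C) = 1 - 4/C
h(V, T) = (-4 + T)/T
-2359 - h(42, I) = -2359 - (-4 + 71)/71 = -2359 - 67/71 = -167556/71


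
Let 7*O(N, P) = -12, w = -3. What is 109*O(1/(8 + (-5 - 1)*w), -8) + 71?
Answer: -811/7 ≈ -115.86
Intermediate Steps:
O(N, P) = -12/7 (O(N, P) = (1/7)*(-12) = -12/7)
109*O(1/(8 + (-5 - 1)*w), -8) + 71 = 109*(-12/7) + 71 = -1308/7 + 71 = -811/7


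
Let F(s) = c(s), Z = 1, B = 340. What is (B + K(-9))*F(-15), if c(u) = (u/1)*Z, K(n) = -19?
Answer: -4815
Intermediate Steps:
c(u) = u (c(u) = (u/1)*1 = (1*u)*1 = u*1 = u)
F(s) = s
(B + K(-9))*F(-15) = (340 - 19)*(-15) = 321*(-15) = -4815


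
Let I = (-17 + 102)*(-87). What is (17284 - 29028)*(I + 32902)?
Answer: -299554208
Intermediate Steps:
I = -7395 (I = 85*(-87) = -7395)
(17284 - 29028)*(I + 32902) = (17284 - 29028)*(-7395 + 32902) = -11744*25507 = -299554208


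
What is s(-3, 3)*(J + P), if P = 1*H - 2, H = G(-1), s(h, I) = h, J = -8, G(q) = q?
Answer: 33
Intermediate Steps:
H = -1
P = -3 (P = 1*(-1) - 2 = -1 - 2 = -3)
s(-3, 3)*(J + P) = -3*(-8 - 3) = -3*(-11) = 33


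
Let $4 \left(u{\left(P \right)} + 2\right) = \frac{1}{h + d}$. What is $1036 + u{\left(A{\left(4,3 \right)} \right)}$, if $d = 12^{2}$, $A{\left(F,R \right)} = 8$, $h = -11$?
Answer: $\frac{550089}{532} \approx 1034.0$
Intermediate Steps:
$d = 144$
$u{\left(P \right)} = - \frac{1063}{532}$ ($u{\left(P \right)} = -2 + \frac{1}{4 \left(-11 + 144\right)} = -2 + \frac{1}{4 \cdot 133} = -2 + \frac{1}{4} \cdot \frac{1}{133} = -2 + \frac{1}{532} = - \frac{1063}{532}$)
$1036 + u{\left(A{\left(4,3 \right)} \right)} = 1036 - \frac{1063}{532} = \frac{550089}{532}$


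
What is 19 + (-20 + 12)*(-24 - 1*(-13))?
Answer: 107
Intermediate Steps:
19 + (-20 + 12)*(-24 - 1*(-13)) = 19 - 8*(-24 + 13) = 19 - 8*(-11) = 19 + 88 = 107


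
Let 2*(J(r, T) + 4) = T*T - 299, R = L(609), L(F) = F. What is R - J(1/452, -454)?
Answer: -204591/2 ≈ -1.0230e+5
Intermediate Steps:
R = 609
J(r, T) = -307/2 + T²/2 (J(r, T) = -4 + (T*T - 299)/2 = -4 + (T² - 299)/2 = -4 + (-299 + T²)/2 = -4 + (-299/2 + T²/2) = -307/2 + T²/2)
R - J(1/452, -454) = 609 - (-307/2 + (½)*(-454)²) = 609 - (-307/2 + (½)*206116) = 609 - (-307/2 + 103058) = 609 - 1*205809/2 = 609 - 205809/2 = -204591/2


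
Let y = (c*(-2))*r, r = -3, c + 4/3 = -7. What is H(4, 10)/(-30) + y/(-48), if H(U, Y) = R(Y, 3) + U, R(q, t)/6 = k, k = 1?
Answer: 17/24 ≈ 0.70833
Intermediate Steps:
c = -25/3 (c = -4/3 - 7 = -25/3 ≈ -8.3333)
R(q, t) = 6 (R(q, t) = 6*1 = 6)
y = -50 (y = -25/3*(-2)*(-3) = (50/3)*(-3) = -50)
H(U, Y) = 6 + U
H(4, 10)/(-30) + y/(-48) = (6 + 4)/(-30) - 50/(-48) = 10*(-1/30) - 50*(-1/48) = -⅓ + 25/24 = 17/24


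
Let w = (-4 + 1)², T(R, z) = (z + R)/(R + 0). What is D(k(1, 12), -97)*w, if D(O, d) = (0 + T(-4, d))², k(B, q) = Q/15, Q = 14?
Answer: 91809/16 ≈ 5738.1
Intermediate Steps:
T(R, z) = (R + z)/R
w = 9 (w = (-3)² = 9)
k(B, q) = 14/15
D(O, d) = (1 - d/4)² (D(O, d) = (0 + (-4 + d)/(-4))² = (0 - (-4 + d)/4)² = (0 + (1 - d/4))² = (1 - d/4)²)
D(k(1, 12), -97)*w = ((4 - 1*(-97))²/16)*9 = ((4 + 97)²/16)*9 = ((1/16)*101²)*9 = ((1/16)*10201)*9 = (10201/16)*9 = 91809/16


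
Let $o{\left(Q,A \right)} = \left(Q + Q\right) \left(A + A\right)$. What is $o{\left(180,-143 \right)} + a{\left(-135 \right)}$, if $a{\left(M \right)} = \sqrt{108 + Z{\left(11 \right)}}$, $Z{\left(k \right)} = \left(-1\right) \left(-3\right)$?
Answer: $-102960 + \sqrt{111} \approx -1.0295 \cdot 10^{5}$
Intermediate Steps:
$Z{\left(k \right)} = 3$
$o{\left(Q,A \right)} = 4 A Q$ ($o{\left(Q,A \right)} = 2 Q 2 A = 4 A Q$)
$a{\left(M \right)} = \sqrt{111}$ ($a{\left(M \right)} = \sqrt{108 + 3} = \sqrt{111}$)
$o{\left(180,-143 \right)} + a{\left(-135 \right)} = 4 \left(-143\right) 180 + \sqrt{111} = -102960 + \sqrt{111}$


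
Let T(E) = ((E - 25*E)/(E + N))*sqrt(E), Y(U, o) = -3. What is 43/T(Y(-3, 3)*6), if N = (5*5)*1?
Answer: -301*I*sqrt(2)/2592 ≈ -0.16423*I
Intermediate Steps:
N = 25 (N = 25*1 = 25)
T(E) = -24*E**(3/2)/(25 + E) (T(E) = ((E - 25*E)/(E + 25))*sqrt(E) = ((-24*E)/(25 + E))*sqrt(E) = (-24*E/(25 + E))*sqrt(E) = -24*E**(3/2)/(25 + E))
43/T(Y(-3, 3)*6) = 43/((-24*(-3*6)**(3/2)/(25 - 3*6))) = 43/((-24*(-18)**(3/2)/(25 - 18))) = 43/((-24*(-54*I*sqrt(2))/7)) = 43/((-24*(-54*I*sqrt(2))*1/7)) = 43/((1296*I*sqrt(2)/7)) = 43*(-7*I*sqrt(2)/2592) = -301*I*sqrt(2)/2592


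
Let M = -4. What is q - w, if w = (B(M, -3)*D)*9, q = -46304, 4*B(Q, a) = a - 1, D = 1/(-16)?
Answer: -740873/16 ≈ -46305.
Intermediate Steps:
D = -1/16 ≈ -0.062500
B(Q, a) = -1/4 + a/4 (B(Q, a) = (a - 1)/4 = (-1 + a)/4 = -1/4 + a/4)
w = 9/16 (w = ((-1/4 + (1/4)*(-3))*(-1/16))*9 = ((-1/4 - 3/4)*(-1/16))*9 = -1*(-1/16)*9 = (1/16)*9 = 9/16 ≈ 0.56250)
q - w = -46304 - 1*9/16 = -46304 - 9/16 = -740873/16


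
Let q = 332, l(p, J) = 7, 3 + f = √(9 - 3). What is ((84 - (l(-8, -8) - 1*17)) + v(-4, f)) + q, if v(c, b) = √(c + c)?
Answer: 426 + 2*I*√2 ≈ 426.0 + 2.8284*I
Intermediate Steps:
f = -3 + √6 (f = -3 + √(9 - 3) = -3 + √6 ≈ -0.55051)
v(c, b) = √2*√c (v(c, b) = √(2*c) = √2*√c)
((84 - (l(-8, -8) - 1*17)) + v(-4, f)) + q = ((84 - (7 - 1*17)) + √2*√(-4)) + 332 = ((84 - (7 - 17)) + √2*(2*I)) + 332 = ((84 - 1*(-10)) + 2*I*√2) + 332 = ((84 + 10) + 2*I*√2) + 332 = (94 + 2*I*√2) + 332 = 426 + 2*I*√2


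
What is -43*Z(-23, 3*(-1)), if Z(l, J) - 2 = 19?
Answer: -903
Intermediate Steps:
Z(l, J) = 21 (Z(l, J) = 2 + 19 = 21)
-43*Z(-23, 3*(-1)) = -43*21 = -903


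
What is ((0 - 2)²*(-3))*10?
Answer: -120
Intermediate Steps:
((0 - 2)²*(-3))*10 = ((-2)²*(-3))*10 = (4*(-3))*10 = -12*10 = -120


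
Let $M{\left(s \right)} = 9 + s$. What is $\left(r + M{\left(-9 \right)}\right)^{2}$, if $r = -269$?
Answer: $72361$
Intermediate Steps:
$\left(r + M{\left(-9 \right)}\right)^{2} = \left(-269 + \left(9 - 9\right)\right)^{2} = \left(-269 + 0\right)^{2} = \left(-269\right)^{2} = 72361$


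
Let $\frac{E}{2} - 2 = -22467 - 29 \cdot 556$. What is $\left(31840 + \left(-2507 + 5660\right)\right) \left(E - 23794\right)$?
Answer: $-3533313196$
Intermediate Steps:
$E = -77178$ ($E = 4 + 2 \left(-22467 - 29 \cdot 556\right) = 4 + 2 \left(-22467 - 16124\right) = 4 + 2 \left(-38591\right) = 4 - 77182 = -77178$)
$\left(31840 + \left(-2507 + 5660\right)\right) \left(E - 23794\right) = \left(31840 + \left(-2507 + 5660\right)\right) \left(-77178 - 23794\right) = \left(31840 + 3153\right) \left(-100972\right) = 34993 \left(-100972\right) = -3533313196$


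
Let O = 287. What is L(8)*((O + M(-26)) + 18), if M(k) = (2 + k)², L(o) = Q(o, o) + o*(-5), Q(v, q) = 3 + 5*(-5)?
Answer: -54622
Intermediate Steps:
Q(v, q) = -22 (Q(v, q) = 3 - 25 = -22)
L(o) = -22 - 5*o (L(o) = -22 + o*(-5) = -22 - 5*o)
L(8)*((O + M(-26)) + 18) = (-22 - 5*8)*((287 + (2 - 26)²) + 18) = (-22 - 40)*((287 + (-24)²) + 18) = -62*((287 + 576) + 18) = -62*(863 + 18) = -62*881 = -54622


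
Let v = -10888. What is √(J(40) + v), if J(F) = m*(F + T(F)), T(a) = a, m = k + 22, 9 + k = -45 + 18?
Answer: 2*I*√3002 ≈ 109.58*I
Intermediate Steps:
k = -36 (k = -9 + (-45 + 18) = -9 - 27 = -36)
m = -14 (m = -36 + 22 = -14)
J(F) = -28*F (J(F) = -14*(F + F) = -28*F)
√(J(40) + v) = √(-28*40 - 10888) = √(-1120 - 10888) = √(-12008) = 2*I*√3002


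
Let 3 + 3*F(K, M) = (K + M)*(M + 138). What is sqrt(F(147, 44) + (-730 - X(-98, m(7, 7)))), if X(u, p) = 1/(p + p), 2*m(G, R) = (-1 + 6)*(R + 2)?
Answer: sqrt(2442670)/15 ≈ 104.19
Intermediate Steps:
m(G, R) = 5 + 5*R/2 (m(G, R) = ((-1 + 6)*(R + 2))/2 = (5*(2 + R))/2 = (10 + 5*R)/2 = 5 + 5*R/2)
F(K, M) = -1 + (138 + M)*(K + M)/3 (F(K, M) = -1 + ((K + M)*(M + 138))/3 = -1 + ((K + M)*(138 + M))/3 = -1 + ((138 + M)*(K + M))/3 = -1 + (138 + M)*(K + M)/3)
X(u, p) = 1/(2*p)
sqrt(F(147, 44) + (-730 - X(-98, m(7, 7)))) = sqrt((-1 + 46*147 + 46*44 + (1/3)*44**2 + (1/3)*147*44) + (-730 - 1/(2*(5 + (5/2)*7)))) = sqrt((-1 + 6762 + 2024 + (1/3)*1936 + 2156) + (-730 - 1/(2*(5 + 35/2)))) = sqrt((-1 + 6762 + 2024 + 1936/3 + 2156) + (-730 - 1/(2*45/2))) = sqrt(34759/3 + (-730 - 2/(2*45))) = sqrt(34759/3 + (-730 - 1*1/45)) = sqrt(34759/3 + (-730 - 1/45)) = sqrt(34759/3 - 32851/45) = sqrt(488534/45) = sqrt(2442670)/15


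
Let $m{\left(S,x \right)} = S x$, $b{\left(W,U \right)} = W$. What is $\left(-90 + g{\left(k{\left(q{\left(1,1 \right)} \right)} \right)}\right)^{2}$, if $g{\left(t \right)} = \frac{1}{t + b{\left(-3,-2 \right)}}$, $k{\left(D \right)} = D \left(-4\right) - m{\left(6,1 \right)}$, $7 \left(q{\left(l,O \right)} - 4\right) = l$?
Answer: $\frac{259757689}{32041} \approx 8107.0$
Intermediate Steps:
$q{\left(l,O \right)} = 4 + \frac{l}{7}$
$k{\left(D \right)} = -6 - 4 D$ ($k{\left(D \right)} = D \left(-4\right) - 6 \cdot 1 = - 4 D - 6 = -6 - 4 D$)
$g{\left(t \right)} = \frac{1}{-3 + t}$ ($g{\left(t \right)} = \frac{1}{t - 3} = \frac{1}{-3 + t}$)
$\left(-90 + g{\left(k{\left(q{\left(1,1 \right)} \right)} \right)}\right)^{2} = \left(-90 + \frac{1}{-3 - \left(6 + 4 \left(4 + \frac{1}{7} \cdot 1\right)\right)}\right)^{2} = \left(-90 + \frac{1}{-3 - \left(6 + 4 \left(4 + \frac{1}{7}\right)\right)}\right)^{2} = \left(-90 + \frac{1}{-3 - \frac{158}{7}}\right)^{2} = \left(-90 + \frac{1}{- \frac{179}{7}}\right)^{2} = \left(-90 - \frac{7}{179}\right)^{2} = \left(- \frac{16117}{179}\right)^{2} = \frac{259757689}{32041}$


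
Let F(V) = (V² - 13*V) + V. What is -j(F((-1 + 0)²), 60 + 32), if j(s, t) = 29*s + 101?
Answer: 218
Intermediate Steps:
F(V) = V² - 12*V
j(s, t) = 101 + 29*s
-j(F((-1 + 0)²), 60 + 32) = -(101 + 29*((-1 + 0)²*(-12 + (-1 + 0)²))) = -(101 + 29*((-1)²*(-12 + (-1)²))) = -(101 + 29*(1*(-12 + 1))) = -(101 + 29*(1*(-11))) = -(101 + 29*(-11)) = -(101 - 319) = -1*(-218) = 218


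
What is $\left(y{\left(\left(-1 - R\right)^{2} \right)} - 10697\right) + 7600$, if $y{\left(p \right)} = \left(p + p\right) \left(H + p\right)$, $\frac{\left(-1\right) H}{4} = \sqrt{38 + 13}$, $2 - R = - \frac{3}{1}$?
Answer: $-505 - 288 \sqrt{51} \approx -2561.7$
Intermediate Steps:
$R = 5$ ($R = 2 - - \frac{3}{1} = 2 - \left(-3\right) 1 = 2 - -3 = 2 + 3 = 5$)
$H = - 4 \sqrt{51}$ ($H = - 4 \sqrt{38 + 13} = - 4 \sqrt{51} \approx -28.566$)
$y{\left(p \right)} = 2 p \left(p - 4 \sqrt{51}\right)$ ($y{\left(p \right)} = \left(p + p\right) \left(- 4 \sqrt{51} + p\right) = 2 p \left(p - 4 \sqrt{51}\right)$)
$\left(y{\left(\left(-1 - R\right)^{2} \right)} - 10697\right) + 7600 = \left(2 \left(-1 - 5\right)^{2} \left(\left(-1 - 5\right)^{2} - 4 \sqrt{51}\right) - 10697\right) + 7600 = \left(2 \left(-6\right)^{2} \left(\left(-6\right)^{2} - 4 \sqrt{51}\right) - 10697\right) + 7600 = \left(2 \cdot 36 \left(36 - 4 \sqrt{51}\right) - 10697\right) + 7600 = \left(\left(2592 - 288 \sqrt{51}\right) - 10697\right) + 7600 = \left(-8105 - 288 \sqrt{51}\right) + 7600 = -505 - 288 \sqrt{51}$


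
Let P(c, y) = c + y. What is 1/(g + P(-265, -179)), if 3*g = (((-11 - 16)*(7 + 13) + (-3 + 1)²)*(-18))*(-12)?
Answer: -1/39036 ≈ -2.5617e-5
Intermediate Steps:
g = -38592 (g = ((((-11 - 16)*(7 + 13) + (-3 + 1)²)*(-18))*(-12))/3 = (((-27*20 + (-2)²)*(-18))*(-12))/3 = (((-540 + 4)*(-18))*(-12))/3 = (-536*(-18)*(-12))/3 = (9648*(-12))/3 = (⅓)*(-115776) = -38592)
1/(g + P(-265, -179)) = 1/(-38592 + (-265 - 179)) = 1/(-38592 - 444) = 1/(-39036) = -1/39036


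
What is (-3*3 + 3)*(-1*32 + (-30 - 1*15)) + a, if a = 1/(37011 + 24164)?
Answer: 28262851/61175 ≈ 462.00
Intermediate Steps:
a = 1/61175 ≈ 1.6347e-5
(-3*3 + 3)*(-1*32 + (-30 - 1*15)) + a = (-3*3 + 3)*(-1*32 + (-30 - 1*15)) + 1/61175 = (-9 + 3)*(-32 + (-30 - 15)) + 1/61175 = -6*(-32 - 45) + 1/61175 = -6*(-77) + 1/61175 = 462 + 1/61175 = 28262851/61175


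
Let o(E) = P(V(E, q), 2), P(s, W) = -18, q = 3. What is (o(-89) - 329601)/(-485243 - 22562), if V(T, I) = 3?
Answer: 329619/507805 ≈ 0.64911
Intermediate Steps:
o(E) = -18
(o(-89) - 329601)/(-485243 - 22562) = (-18 - 329601)/(-485243 - 22562) = -329619/(-507805) = -329619*(-1/507805) = 329619/507805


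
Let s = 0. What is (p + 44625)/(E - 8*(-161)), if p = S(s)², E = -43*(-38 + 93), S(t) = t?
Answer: -14875/359 ≈ -41.435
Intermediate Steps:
E = -2365 (E = -43*55 = -2365)
p = 0 (p = 0² = 0)
(p + 44625)/(E - 8*(-161)) = (0 + 44625)/(-2365 - 8*(-161)) = 44625/(-2365 + 1288) = 44625/(-1077) = 44625*(-1/1077) = -14875/359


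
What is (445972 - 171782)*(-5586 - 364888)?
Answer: -101580266060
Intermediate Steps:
(445972 - 171782)*(-5586 - 364888) = 274190*(-370474) = -101580266060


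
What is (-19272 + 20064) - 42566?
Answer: -41774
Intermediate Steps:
(-19272 + 20064) - 42566 = 792 - 42566 = -41774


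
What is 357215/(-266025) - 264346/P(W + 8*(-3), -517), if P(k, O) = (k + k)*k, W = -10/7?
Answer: -346844558797/1685747220 ≈ -205.75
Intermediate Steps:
W = -10/7 (W = -10*⅐ = -10/7 ≈ -1.4286)
P(k, O) = 2*k² (P(k, O) = (2*k)*k = 2*k²)
357215/(-266025) - 264346/P(W + 8*(-3), -517) = 357215/(-266025) - 264346*1/(2*(-10/7 + 8*(-3))²) = 357215*(-1/266025) - 264346*1/(2*(-10/7 - 24)²) = -71443/53205 - 264346/(2*(-178/7)²) = -71443/53205 - 264346/(2*(31684/49)) = -71443/53205 - 264346/63368/49 = -71443/53205 - 264346*49/63368 = -71443/53205 - 6476477/31684 = -346844558797/1685747220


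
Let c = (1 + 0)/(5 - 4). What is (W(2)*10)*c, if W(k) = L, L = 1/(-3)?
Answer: -10/3 ≈ -3.3333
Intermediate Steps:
L = -⅓ ≈ -0.33333
W(k) = -⅓
c = 1 (c = 1/1 = 1*1 = 1)
(W(2)*10)*c = -⅓*10*1 = -10/3*1 = -10/3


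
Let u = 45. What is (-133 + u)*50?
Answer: -4400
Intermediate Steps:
(-133 + u)*50 = (-133 + 45)*50 = -88*50 = -4400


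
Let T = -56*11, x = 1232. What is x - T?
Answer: 1848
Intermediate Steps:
T = -616
x - T = 1232 - 1*(-616) = 1232 + 616 = 1848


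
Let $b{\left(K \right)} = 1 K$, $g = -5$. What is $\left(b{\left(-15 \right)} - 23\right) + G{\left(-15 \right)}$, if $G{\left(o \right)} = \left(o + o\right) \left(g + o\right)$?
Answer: $562$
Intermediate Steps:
$b{\left(K \right)} = K$
$G{\left(o \right)} = 2 o \left(-5 + o\right)$ ($G{\left(o \right)} = \left(o + o\right) \left(-5 + o\right) = 2 o \left(-5 + o\right)$)
$\left(b{\left(-15 \right)} - 23\right) + G{\left(-15 \right)} = \left(-15 - 23\right) + 2 \left(-15\right) \left(-5 - 15\right) = -38 + 2 \left(-15\right) \left(-20\right) = -38 + 600 = 562$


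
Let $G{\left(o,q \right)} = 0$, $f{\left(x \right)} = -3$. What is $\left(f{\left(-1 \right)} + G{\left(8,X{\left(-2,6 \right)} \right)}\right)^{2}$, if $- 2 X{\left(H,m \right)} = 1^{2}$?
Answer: $9$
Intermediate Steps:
$X{\left(H,m \right)} = - \frac{1}{2}$ ($X{\left(H,m \right)} = - \frac{1^{2}}{2} = \left(- \frac{1}{2}\right) 1 = - \frac{1}{2}$)
$\left(f{\left(-1 \right)} + G{\left(8,X{\left(-2,6 \right)} \right)}\right)^{2} = \left(-3 + 0\right)^{2} = \left(-3\right)^{2} = 9$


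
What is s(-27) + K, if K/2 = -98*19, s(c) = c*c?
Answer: -2995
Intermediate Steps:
s(c) = c²
K = -3724 (K = 2*(-98*19) = 2*(-1862) = -3724)
s(-27) + K = (-27)² - 3724 = 729 - 3724 = -2995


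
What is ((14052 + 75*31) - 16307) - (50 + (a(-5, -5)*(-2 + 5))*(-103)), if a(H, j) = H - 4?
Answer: -2761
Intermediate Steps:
a(H, j) = -4 + H
((14052 + 75*31) - 16307) - (50 + (a(-5, -5)*(-2 + 5))*(-103)) = ((14052 + 75*31) - 16307) - (50 + ((-4 - 5)*(-2 + 5))*(-103)) = ((14052 + 2325) - 16307) - (50 - 9*3*(-103)) = (16377 - 16307) - (50 - 27*(-103)) = 70 - (50 + 2781) = 70 - 1*2831 = 70 - 2831 = -2761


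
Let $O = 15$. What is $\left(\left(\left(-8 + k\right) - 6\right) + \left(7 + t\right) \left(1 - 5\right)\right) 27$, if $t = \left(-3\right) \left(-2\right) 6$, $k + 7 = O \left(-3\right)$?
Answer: $-6426$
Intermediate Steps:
$k = -52$ ($k = -7 + 15 \left(-3\right) = -7 - 45 = -52$)
$t = 36$ ($t = 6 \cdot 6 = 36$)
$\left(\left(\left(-8 + k\right) - 6\right) + \left(7 + t\right) \left(1 - 5\right)\right) 27 = \left(\left(\left(-8 - 52\right) - 6\right) + \left(7 + 36\right) \left(1 - 5\right)\right) 27 = \left(\left(-60 - 6\right) + 43 \left(1 - 5\right)\right) 27 = \left(-66 + 43 \left(-4\right)\right) 27 = \left(-66 - 172\right) 27 = \left(-238\right) 27 = -6426$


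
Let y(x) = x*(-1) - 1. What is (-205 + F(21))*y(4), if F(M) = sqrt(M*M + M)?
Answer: 1025 - 5*sqrt(462) ≈ 917.53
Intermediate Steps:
y(x) = -1 - x (y(x) = -x - 1 = -1 - x)
F(M) = sqrt(M + M**2) (F(M) = sqrt(M**2 + M) = sqrt(M + M**2))
(-205 + F(21))*y(4) = (-205 + sqrt(21*(1 + 21)))*(-1 - 1*4) = (-205 + sqrt(21*22))*(-1 - 4) = (-205 + sqrt(462))*(-5) = 1025 - 5*sqrt(462)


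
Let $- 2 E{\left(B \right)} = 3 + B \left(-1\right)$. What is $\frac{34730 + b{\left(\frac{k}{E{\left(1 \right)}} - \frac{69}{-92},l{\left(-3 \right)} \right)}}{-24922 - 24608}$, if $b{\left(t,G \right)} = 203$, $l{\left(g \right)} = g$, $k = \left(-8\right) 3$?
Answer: $- \frac{34933}{49530} \approx -0.70529$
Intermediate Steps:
$E{\left(B \right)} = - \frac{3}{2} + \frac{B}{2}$ ($E{\left(B \right)} = - \frac{3 + B \left(-1\right)}{2} = - \frac{3 - B}{2} = - \frac{3}{2} + \frac{B}{2}$)
$k = -24$
$\frac{34730 + b{\left(\frac{k}{E{\left(1 \right)}} - \frac{69}{-92},l{\left(-3 \right)} \right)}}{-24922 - 24608} = \frac{34730 + 203}{-24922 - 24608} = \frac{34933}{-49530} = 34933 \left(- \frac{1}{49530}\right) = - \frac{34933}{49530}$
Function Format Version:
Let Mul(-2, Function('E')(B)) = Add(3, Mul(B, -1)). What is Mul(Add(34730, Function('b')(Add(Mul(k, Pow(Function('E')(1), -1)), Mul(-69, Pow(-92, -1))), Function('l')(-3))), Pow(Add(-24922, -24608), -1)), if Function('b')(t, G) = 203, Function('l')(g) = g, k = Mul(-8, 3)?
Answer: Rational(-34933, 49530) ≈ -0.70529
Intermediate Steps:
Function('E')(B) = Add(Rational(-3, 2), Mul(Rational(1, 2), B)) (Function('E')(B) = Mul(Rational(-1, 2), Add(3, Mul(B, -1))) = Mul(Rational(-1, 2), Add(3, Mul(-1, B))) = Add(Rational(-3, 2), Mul(Rational(1, 2), B)))
k = -24
Mul(Add(34730, Function('b')(Add(Mul(k, Pow(Function('E')(1), -1)), Mul(-69, Pow(-92, -1))), Function('l')(-3))), Pow(Add(-24922, -24608), -1)) = Mul(Add(34730, 203), Pow(Add(-24922, -24608), -1)) = Mul(34933, Pow(-49530, -1)) = Mul(34933, Rational(-1, 49530)) = Rational(-34933, 49530)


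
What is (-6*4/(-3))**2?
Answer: 64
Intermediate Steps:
(-6*4/(-3))**2 = (-24*(-1/3))**2 = 8**2 = 64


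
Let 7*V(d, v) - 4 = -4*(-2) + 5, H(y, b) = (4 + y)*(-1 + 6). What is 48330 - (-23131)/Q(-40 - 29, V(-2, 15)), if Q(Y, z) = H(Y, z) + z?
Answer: 108967223/2258 ≈ 48258.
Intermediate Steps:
H(y, b) = 20 + 5*y (H(y, b) = (4 + y)*5 = 20 + 5*y)
V(d, v) = 17/7 (V(d, v) = 4/7 + (-4*(-2) + 5)/7 = 4/7 + (8 + 5)/7 = 4/7 + (⅐)*13 = 4/7 + 13/7 = 17/7)
Q(Y, z) = 20 + z + 5*Y (Q(Y, z) = (20 + 5*Y) + z = 20 + z + 5*Y)
48330 - (-23131)/Q(-40 - 29, V(-2, 15)) = 48330 - (-23131)/(20 + 17/7 + 5*(-40 - 29)) = 48330 - (-23131)/(20 + 17/7 + 5*(-69)) = 48330 - (-23131)/(20 + 17/7 - 345) = 48330 - (-23131)/(-2258/7) = 48330 - (-23131)*(-7)/2258 = 48330 - 1*161917/2258 = 48330 - 161917/2258 = 108967223/2258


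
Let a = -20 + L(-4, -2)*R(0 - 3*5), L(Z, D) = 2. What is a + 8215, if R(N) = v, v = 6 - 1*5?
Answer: 8197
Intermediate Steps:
v = 1 (v = 6 - 5 = 1)
R(N) = 1
a = -18 (a = -20 + 2*1 = -20 + 2 = -18)
a + 8215 = -18 + 8215 = 8197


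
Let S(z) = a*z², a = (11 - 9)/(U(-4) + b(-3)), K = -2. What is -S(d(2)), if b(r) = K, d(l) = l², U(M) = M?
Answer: 16/3 ≈ 5.3333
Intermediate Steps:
b(r) = -2
a = -⅓ (a = (11 - 9)/(-4 - 2) = 2/(-6) = 2*(-⅙) = -⅓ ≈ -0.33333)
S(z) = -z²/3
-S(d(2)) = -(-1)*(2²)²/3 = -(-1)*4²/3 = -(-1)*16/3 = -1*(-16/3) = 16/3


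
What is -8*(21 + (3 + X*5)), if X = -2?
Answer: -112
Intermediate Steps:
-8*(21 + (3 + X*5)) = -8*(21 + (3 - 2*5)) = -8*(21 + (3 - 10)) = -8*(21 - 7) = -8*14 = -112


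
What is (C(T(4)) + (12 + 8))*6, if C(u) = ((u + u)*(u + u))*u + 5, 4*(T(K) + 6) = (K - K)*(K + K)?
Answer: -5034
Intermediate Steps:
T(K) = -6 (T(K) = -6 + ((K - K)*(K + K))/4 = -6 + (0*(2*K))/4 = -6 + (1/4)*0 = -6 + 0 = -6)
C(u) = 5 + 4*u**3 (C(u) = ((2*u)*(2*u))*u + 5 = (4*u**2)*u + 5 = 4*u**3 + 5 = 5 + 4*u**3)
(C(T(4)) + (12 + 8))*6 = ((5 + 4*(-6)**3) + (12 + 8))*6 = ((5 + 4*(-216)) + 20)*6 = ((5 - 864) + 20)*6 = (-859 + 20)*6 = -839*6 = -5034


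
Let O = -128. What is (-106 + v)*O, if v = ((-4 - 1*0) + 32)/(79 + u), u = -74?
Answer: 64256/5 ≈ 12851.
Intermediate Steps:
v = 28/5 (v = ((-4 - 1*0) + 32)/(79 - 74) = ((-4 + 0) + 32)/5 = (-4 + 32)*(⅕) = 28*(⅕) = 28/5 ≈ 5.6000)
(-106 + v)*O = (-106 + 28/5)*(-128) = -502/5*(-128) = 64256/5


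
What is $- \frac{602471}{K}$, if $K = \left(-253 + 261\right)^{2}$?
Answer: $- \frac{602471}{64} \approx -9413.6$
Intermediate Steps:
$K = 64$ ($K = 8^{2} = 64$)
$- \frac{602471}{K} = - \frac{602471}{64}$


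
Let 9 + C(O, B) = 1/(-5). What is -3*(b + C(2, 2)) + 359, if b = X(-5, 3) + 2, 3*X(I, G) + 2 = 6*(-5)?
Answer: 2063/5 ≈ 412.60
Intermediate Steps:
X(I, G) = -32/3 (X(I, G) = -2/3 + (6*(-5))/3 = -2/3 + (1/3)*(-30) = -2/3 - 10 = -32/3)
C(O, B) = -46/5 (C(O, B) = -9 + 1/(-5) = -9 - 1/5 = -46/5)
b = -26/3 (b = -32/3 + 2 = -26/3 ≈ -8.6667)
-3*(b + C(2, 2)) + 359 = -3*(-26/3 - 46/5) + 359 = -3*(-268/15) + 359 = 268/5 + 359 = 2063/5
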